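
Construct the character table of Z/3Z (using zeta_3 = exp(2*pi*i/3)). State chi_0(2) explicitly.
Character table of Z/3Z (irreps indexed chi_0,...,chi_2 with chi_k(m) = zeta_3^(k*m), zeta_3 = exp(2*pi*i/3)):
  irrep \ class  {0} (size 1)  {1} (size 1)    {2} (size 1)  
  chi_0          1             1               1             
  chi_1          1             exp(2*I*pi/3)   exp(-2*I*pi/3)
  chi_2          1             exp(-2*I*pi/3)  exp(2*I*pi/3) 

Spot check: chi_0(2) = zeta_3^(0*2) = zeta_3^0 = 1.

Solution. Z/3Z is abelian, so all 3 irreducible complex representations are 1-dimensional. They are given by chi_k(m) = zeta_3^(k*m) for k = 0,...,2. Row orthogonality: sum_m chi_k(m) conj(chi_l(m)) = 3 * [k = l].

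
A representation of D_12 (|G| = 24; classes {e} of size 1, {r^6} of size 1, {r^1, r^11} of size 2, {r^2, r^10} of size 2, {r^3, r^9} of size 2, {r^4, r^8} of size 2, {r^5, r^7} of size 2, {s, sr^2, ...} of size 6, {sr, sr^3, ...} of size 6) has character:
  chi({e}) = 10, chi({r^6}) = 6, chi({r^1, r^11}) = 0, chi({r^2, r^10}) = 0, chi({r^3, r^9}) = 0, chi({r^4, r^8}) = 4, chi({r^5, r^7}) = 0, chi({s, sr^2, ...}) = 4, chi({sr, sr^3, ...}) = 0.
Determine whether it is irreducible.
Not irreducible (reducible): <chi, chi> = 11 > 1.

Why: <chi, chi> = (1/|G|) sum_C |C| * |chi(C)|^2 = (1/24)[1*|10|^2 + 1*|6|^2 + 2*|0|^2 + 2*|0|^2 + 2*|0|^2 + 2*|4|^2 + 2*|0|^2 + 6*|4|^2 + 6*|0|^2]
  = (1/24)[(100) + (36) + (0) + (0) + (0) + (32) + (0) + (96) + (0)] = 264/24 = 11.
A character is irreducible iff <chi, chi> = 1, so this representation is reducible.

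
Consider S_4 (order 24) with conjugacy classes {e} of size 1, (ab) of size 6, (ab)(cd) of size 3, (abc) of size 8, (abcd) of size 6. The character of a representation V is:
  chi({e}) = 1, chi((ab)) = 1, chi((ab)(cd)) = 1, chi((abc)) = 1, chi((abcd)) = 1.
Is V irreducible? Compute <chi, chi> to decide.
Irreducible: <chi, chi> = 1.

Reasoning: <chi, chi> = (1/|G|) sum_C |C| * |chi(C)|^2 = (1/24)[1*|1|^2 + 6*|1|^2 + 3*|1|^2 + 8*|1|^2 + 6*|1|^2]
  = (1/24)[(1) + (6) + (3) + (8) + (6)] = 24/24 = 1.
A character is irreducible iff <chi, chi> = 1, so this representation is irreducible.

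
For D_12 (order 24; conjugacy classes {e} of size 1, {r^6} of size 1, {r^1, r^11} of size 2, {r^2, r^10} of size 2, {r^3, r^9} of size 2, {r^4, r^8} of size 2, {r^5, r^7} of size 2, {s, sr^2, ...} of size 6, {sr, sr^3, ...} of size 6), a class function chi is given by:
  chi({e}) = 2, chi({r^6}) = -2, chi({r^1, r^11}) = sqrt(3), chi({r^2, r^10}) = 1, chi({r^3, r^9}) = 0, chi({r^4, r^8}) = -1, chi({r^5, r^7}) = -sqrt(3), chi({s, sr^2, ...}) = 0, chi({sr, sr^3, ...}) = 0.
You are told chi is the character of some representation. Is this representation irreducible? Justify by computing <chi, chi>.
Irreducible: <chi, chi> = 1.

Explanation: <chi, chi> = (1/|G|) sum_C |C| * |chi(C)|^2 = (1/24)[1*|2|^2 + 1*|-2|^2 + 2*|sqrt(3)|^2 + 2*|1|^2 + 2*|0|^2 + 2*|-1|^2 + 2*|-sqrt(3)|^2 + 6*|0|^2 + 6*|0|^2]
  = (1/24)[(4) + (4) + (6) + (2) + (0) + (2) + (6) + (0) + (0)] = 24/24 = 1.
A character is irreducible iff <chi, chi> = 1, so this representation is irreducible.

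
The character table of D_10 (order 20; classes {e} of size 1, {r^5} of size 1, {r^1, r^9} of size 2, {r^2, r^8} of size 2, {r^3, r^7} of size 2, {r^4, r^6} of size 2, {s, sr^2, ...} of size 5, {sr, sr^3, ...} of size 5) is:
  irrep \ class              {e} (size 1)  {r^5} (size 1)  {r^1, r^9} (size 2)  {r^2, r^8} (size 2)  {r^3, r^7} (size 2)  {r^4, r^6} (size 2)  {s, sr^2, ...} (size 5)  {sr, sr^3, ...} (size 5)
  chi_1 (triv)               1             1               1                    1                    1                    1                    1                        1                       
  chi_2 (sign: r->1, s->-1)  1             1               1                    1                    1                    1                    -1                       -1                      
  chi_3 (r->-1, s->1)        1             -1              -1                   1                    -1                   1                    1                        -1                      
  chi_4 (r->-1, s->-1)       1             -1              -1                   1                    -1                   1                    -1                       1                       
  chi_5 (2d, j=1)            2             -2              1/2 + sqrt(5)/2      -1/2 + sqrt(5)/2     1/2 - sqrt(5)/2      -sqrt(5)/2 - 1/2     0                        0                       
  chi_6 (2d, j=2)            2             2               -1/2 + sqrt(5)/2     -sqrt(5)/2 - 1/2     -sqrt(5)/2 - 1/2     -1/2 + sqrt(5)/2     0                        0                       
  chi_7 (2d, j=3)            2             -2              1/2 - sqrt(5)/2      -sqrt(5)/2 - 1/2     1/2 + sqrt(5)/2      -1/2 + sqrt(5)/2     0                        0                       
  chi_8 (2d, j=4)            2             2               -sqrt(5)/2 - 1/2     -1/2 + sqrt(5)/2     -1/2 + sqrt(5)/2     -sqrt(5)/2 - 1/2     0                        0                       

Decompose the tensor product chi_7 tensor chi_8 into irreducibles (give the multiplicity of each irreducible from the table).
chi_7 tensor chi_8 = chi_5 + chi_7 (all other irreducibles have multiplicity 0).

The character of a tensor product is the pointwise product (chi_7 * chi_8)(C) = chi_7(C) * chi_8(C):
  {e}: (2)*(2), {r^5}: (-2)*(2), {r^1, r^9}: (1/2 - sqrt(5)/2)*(-sqrt(5)/2 - 1/2), {r^2, r^8}: (-sqrt(5)/2 - 1/2)*(-1/2 + sqrt(5)/2), {r^3, r^7}: (1/2 + sqrt(5)/2)*(-1/2 + sqrt(5)/2), {r^4, r^6}: (-1/2 + sqrt(5)/2)*(-sqrt(5)/2 - 1/2), {s, sr^2, ...}: (0)*(0), {sr, sr^3, ...}: (0)*(0)
so (chi_7 * chi_8) takes values
  {e} -> 4, {r^5} -> -4, {r^1, r^9} -> 1, {r^2, r^8} -> -1, {r^3, r^7} -> 1, {r^4, r^6} -> -1, {s, sr^2, ...} -> 0, {sr, sr^3, ...} -> 0.
Now take the inner product of this character with each irreducible chi from the table, <chi_7*chi_8, chi> = (1/20) sum_C |C| (chi_7*chi_8)(C) conj(chi(C)):
  <chi_7*chi_8, chi_1> = (1/20)[1*(4)*conj(1) + 1*(-4)*conj(1) + 2*(1)*conj(1) + 2*(-1)*conj(1) + 2*(1)*conj(1) + 2*(-1)*conj(1) + 5*(0)*conj(1) + 5*(0)*conj(1)]
      = (1/20)[(4) + (-4) + (2) + (-2) + (2) + (-2) + (0) + (0)] = 0/20 = 0
  <chi_7*chi_8, chi_2> = (1/20)[1*(4)*conj(1) + 1*(-4)*conj(1) + 2*(1)*conj(1) + 2*(-1)*conj(1) + 2*(1)*conj(1) + 2*(-1)*conj(1) + 5*(0)*conj(-1) + 5*(0)*conj(-1)]
      = (1/20)[(4) + (-4) + (2) + (-2) + (2) + (-2) + (0) + (0)] = 0/20 = 0
  <chi_7*chi_8, chi_3> = (1/20)[1*(4)*conj(1) + 1*(-4)*conj(-1) + 2*(1)*conj(-1) + 2*(-1)*conj(1) + 2*(1)*conj(-1) + 2*(-1)*conj(1) + 5*(0)*conj(1) + 5*(0)*conj(-1)]
      = (1/20)[(4) + (4) + (-2) + (-2) + (-2) + (-2) + (0) + (0)] = 0/20 = 0
  <chi_7*chi_8, chi_4> = (1/20)[1*(4)*conj(1) + 1*(-4)*conj(-1) + 2*(1)*conj(-1) + 2*(-1)*conj(1) + 2*(1)*conj(-1) + 2*(-1)*conj(1) + 5*(0)*conj(-1) + 5*(0)*conj(1)]
      = (1/20)[(4) + (4) + (-2) + (-2) + (-2) + (-2) + (0) + (0)] = 0/20 = 0
  <chi_7*chi_8, chi_5> = (1/20)[1*(4)*conj(2) + 1*(-4)*conj(-2) + 2*(1)*conj(1/2 + sqrt(5)/2) + 2*(-1)*conj(-1/2 + sqrt(5)/2) + 2*(1)*conj(1/2 - sqrt(5)/2) + 2*(-1)*conj(-sqrt(5)/2 - 1/2) + 5*(0)*conj(0) + 5*(0)*conj(0)]
      = (1/20)[(8) + (8) + (1 + sqrt(5)) + (1 - sqrt(5)) + (1 - sqrt(5)) + (1 + sqrt(5)) + (0) + (0)] = 20/20 = 1
  <chi_7*chi_8, chi_6> = (1/20)[1*(4)*conj(2) + 1*(-4)*conj(2) + 2*(1)*conj(-1/2 + sqrt(5)/2) + 2*(-1)*conj(-sqrt(5)/2 - 1/2) + 2*(1)*conj(-sqrt(5)/2 - 1/2) + 2*(-1)*conj(-1/2 + sqrt(5)/2) + 5*(0)*conj(0) + 5*(0)*conj(0)]
      = (1/20)[(8) + (-8) + (-1 + sqrt(5)) + (1 + sqrt(5)) + (-sqrt(5) - 1) + (1 - sqrt(5)) + (0) + (0)] = 0/20 = 0
  <chi_7*chi_8, chi_7> = (1/20)[1*(4)*conj(2) + 1*(-4)*conj(-2) + 2*(1)*conj(1/2 - sqrt(5)/2) + 2*(-1)*conj(-sqrt(5)/2 - 1/2) + 2*(1)*conj(1/2 + sqrt(5)/2) + 2*(-1)*conj(-1/2 + sqrt(5)/2) + 5*(0)*conj(0) + 5*(0)*conj(0)]
      = (1/20)[(8) + (8) + (1 - sqrt(5)) + (1 + sqrt(5)) + (1 + sqrt(5)) + (1 - sqrt(5)) + (0) + (0)] = 20/20 = 1
  <chi_7*chi_8, chi_8> = (1/20)[1*(4)*conj(2) + 1*(-4)*conj(2) + 2*(1)*conj(-sqrt(5)/2 - 1/2) + 2*(-1)*conj(-1/2 + sqrt(5)/2) + 2*(1)*conj(-1/2 + sqrt(5)/2) + 2*(-1)*conj(-sqrt(5)/2 - 1/2) + 5*(0)*conj(0) + 5*(0)*conj(0)]
      = (1/20)[(8) + (-8) + (-sqrt(5) - 1) + (1 - sqrt(5)) + (-1 + sqrt(5)) + (1 + sqrt(5)) + (0) + (0)] = 0/20 = 0
Hence the multiplicities are chi_5: 1, chi_7: 1. Dimension check: dim(chi_7)*dim(chi_8) = 2*2 = 4 and sum (mult * dim) = 1*2 + 1*2 = 4.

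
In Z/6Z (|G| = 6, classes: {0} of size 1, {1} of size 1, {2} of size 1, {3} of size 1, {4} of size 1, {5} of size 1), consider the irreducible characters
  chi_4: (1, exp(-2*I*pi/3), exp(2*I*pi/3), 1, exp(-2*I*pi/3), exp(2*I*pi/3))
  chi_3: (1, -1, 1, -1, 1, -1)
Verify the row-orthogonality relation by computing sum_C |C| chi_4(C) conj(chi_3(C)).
Sum = 0; so <chi_4, chi_3> = 0 (distinct irreducibles are orthogonal).

Details: Compute term by term over conjugacy classes (|C| * chi_4(C) * conj(chi_3(C))):
  1*(1)*conj(1) + 1*(exp(-2*I*pi/3))*conj(-1) + 1*(exp(2*I*pi/3))*conj(1) + 1*(1)*conj(-1) + 1*(exp(-2*I*pi/3))*conj(1) + 1*(exp(2*I*pi/3))*conj(-1)
  = (1) + (-exp(-2*I*pi/3)) + (exp(2*I*pi/3)) + (-1) + (exp(-2*I*pi/3)) + (-exp(2*I*pi/3))
  = 0.
(Exp terms are combined using exp(i*s)*conj(exp(i*t)) = exp(i*(s-t)), and sums of them are collapsed using the identity that for every m > 1 the m distinct m-th roots of unity sum to 0, e.g. 1 + exp(2*I*pi/3) + exp(-2*I*pi/3) = 0.)
Dividing by |G| = 6 gives 0/6 = 0, matching the row-orthogonality relation <chi_4, chi_3> = [chi_4 = chi_3].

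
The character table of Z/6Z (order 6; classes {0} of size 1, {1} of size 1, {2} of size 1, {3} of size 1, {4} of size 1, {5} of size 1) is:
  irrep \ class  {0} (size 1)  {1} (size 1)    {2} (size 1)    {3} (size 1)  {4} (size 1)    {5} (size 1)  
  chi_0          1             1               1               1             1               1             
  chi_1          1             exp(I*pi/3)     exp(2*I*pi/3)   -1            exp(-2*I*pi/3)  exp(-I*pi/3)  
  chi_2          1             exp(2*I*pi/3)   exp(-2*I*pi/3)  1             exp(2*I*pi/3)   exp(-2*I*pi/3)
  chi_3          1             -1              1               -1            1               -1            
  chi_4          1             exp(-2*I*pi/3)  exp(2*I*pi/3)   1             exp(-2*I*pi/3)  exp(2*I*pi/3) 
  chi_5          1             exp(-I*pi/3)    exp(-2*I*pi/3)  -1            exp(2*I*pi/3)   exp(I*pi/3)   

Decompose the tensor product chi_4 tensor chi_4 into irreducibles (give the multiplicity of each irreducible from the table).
chi_4 tensor chi_4 = chi_2 (all other irreducibles have multiplicity 0).

Details: The character of a tensor product is the pointwise product (chi_4 * chi_4)(C) = chi_4(C) * chi_4(C):
  {0}: (1)*(1), {1}: (exp(-2*I*pi/3))*(exp(-2*I*pi/3)), {2}: (exp(2*I*pi/3))*(exp(2*I*pi/3)), {3}: (1)*(1), {4}: (exp(-2*I*pi/3))*(exp(-2*I*pi/3)), {5}: (exp(2*I*pi/3))*(exp(2*I*pi/3))
so (chi_4 * chi_4) takes values
  {0} -> 1, {1} -> exp(2*I*pi/3), {2} -> exp(-2*I*pi/3), {3} -> 1, {4} -> exp(2*I*pi/3), {5} -> exp(-2*I*pi/3).
Now take the inner product of this character with each irreducible chi from the table, <chi_4*chi_4, chi> = (1/6) sum_C |C| (chi_4*chi_4)(C) conj(chi(C)):
  <chi_4*chi_4, chi_0> = (1/6)[1*(1)*conj(1) + 1*(exp(2*I*pi/3))*conj(1) + 1*(exp(-2*I*pi/3))*conj(1) + 1*(1)*conj(1) + 1*(exp(2*I*pi/3))*conj(1) + 1*(exp(-2*I*pi/3))*conj(1)]
      = (1/6)[(1) + (exp(2*I*pi/3)) + (exp(-2*I*pi/3)) + (1) + (exp(2*I*pi/3)) + (exp(-2*I*pi/3))] = 0/6 = 0
  <chi_4*chi_4, chi_1> = (1/6)[1*(1)*conj(1) + 1*(exp(2*I*pi/3))*conj(exp(I*pi/3)) + 1*(exp(-2*I*pi/3))*conj(exp(2*I*pi/3)) + 1*(1)*conj(-1) + 1*(exp(2*I*pi/3))*conj(exp(-2*I*pi/3)) + 1*(exp(-2*I*pi/3))*conj(exp(-I*pi/3))]
      = (1/6)[(1) + (exp(I*pi/3)) + (exp(2*I*pi/3)) + (-1) + (exp(-2*I*pi/3)) + (exp(-I*pi/3))] = 0/6 = 0
  <chi_4*chi_4, chi_2> = (1/6)[1*(1)*conj(1) + 1*(exp(2*I*pi/3))*conj(exp(2*I*pi/3)) + 1*(exp(-2*I*pi/3))*conj(exp(-2*I*pi/3)) + 1*(1)*conj(1) + 1*(exp(2*I*pi/3))*conj(exp(2*I*pi/3)) + 1*(exp(-2*I*pi/3))*conj(exp(-2*I*pi/3))]
      = (1/6)[(1) + (1) + (1) + (1) + (1) + (1)] = 6/6 = 1
  <chi_4*chi_4, chi_3> = (1/6)[1*(1)*conj(1) + 1*(exp(2*I*pi/3))*conj(-1) + 1*(exp(-2*I*pi/3))*conj(1) + 1*(1)*conj(-1) + 1*(exp(2*I*pi/3))*conj(1) + 1*(exp(-2*I*pi/3))*conj(-1)]
      = (1/6)[(1) + (-exp(2*I*pi/3)) + (exp(-2*I*pi/3)) + (-1) + (exp(2*I*pi/3)) + (-exp(-2*I*pi/3))] = 0/6 = 0
  <chi_4*chi_4, chi_4> = (1/6)[1*(1)*conj(1) + 1*(exp(2*I*pi/3))*conj(exp(-2*I*pi/3)) + 1*(exp(-2*I*pi/3))*conj(exp(2*I*pi/3)) + 1*(1)*conj(1) + 1*(exp(2*I*pi/3))*conj(exp(-2*I*pi/3)) + 1*(exp(-2*I*pi/3))*conj(exp(2*I*pi/3))]
      = (1/6)[(1) + (exp(-2*I*pi/3)) + (exp(2*I*pi/3)) + (1) + (exp(-2*I*pi/3)) + (exp(2*I*pi/3))] = 0/6 = 0
  <chi_4*chi_4, chi_5> = (1/6)[1*(1)*conj(1) + 1*(exp(2*I*pi/3))*conj(exp(-I*pi/3)) + 1*(exp(-2*I*pi/3))*conj(exp(-2*I*pi/3)) + 1*(1)*conj(-1) + 1*(exp(2*I*pi/3))*conj(exp(2*I*pi/3)) + 1*(exp(-2*I*pi/3))*conj(exp(I*pi/3))]
      = (1/6)[(1) + (-1) + (1) + (-1) + (1) + (-1)] = 0/6 = 0
(Exp terms are combined using exp(i*s)*conj(exp(i*t)) = exp(i*(s-t)), and sums of them are collapsed using the identity that for every m > 1 the m distinct m-th roots of unity sum to 0, e.g. 1 + exp(2*I*pi/3) + exp(-2*I*pi/3) = 0.)
Hence the multiplicities are chi_2: 1. Dimension check: dim(chi_4)*dim(chi_4) = 1*1 = 1 and sum (mult * dim) = 1*1 = 1.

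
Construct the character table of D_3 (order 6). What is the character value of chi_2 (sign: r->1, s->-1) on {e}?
Conjugacy classes: {e} of size 1, {r^1, r^2} of size 2, {s, sr, ..., sr^2} of size 3.
Character table:
  irrep \ class              {e} (size 1)  {r^1, r^2} (size 2)  {s, sr, ..., sr^2} (size 3)
  chi_1 (triv)               1             1                    1                          
  chi_2 (sign: r->1, s->-1)  1             1                    -1                         
  chi_3 (2d, j=1)            2             -1                   0                          

Spot check: chi_2 (sign: r->1, s->-1) on {e} = 1.

D_3 has order 2*3 = 6 with 3 conjugacy classes, hence 3 irreducibles. Sum of squared dims 1 + 1 + 4 = 6 = |G|. Linear characters come from the abelianisation; the 2-dimensional irreps have character r^k -> 2*cos(2*pi*j*k/3), reflections -> 0.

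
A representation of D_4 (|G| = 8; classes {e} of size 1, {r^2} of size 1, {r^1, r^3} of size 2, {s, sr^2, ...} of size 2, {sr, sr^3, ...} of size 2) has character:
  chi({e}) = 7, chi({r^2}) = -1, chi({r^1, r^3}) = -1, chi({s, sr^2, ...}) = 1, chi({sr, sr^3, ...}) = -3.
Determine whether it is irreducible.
Not irreducible (reducible): <chi, chi> = 9 > 1.

Solution. <chi, chi> = (1/|G|) sum_C |C| * |chi(C)|^2 = (1/8)[1*|7|^2 + 1*|-1|^2 + 2*|-1|^2 + 2*|1|^2 + 2*|-3|^2]
  = (1/8)[(49) + (1) + (2) + (2) + (18)] = 72/8 = 9.
A character is irreducible iff <chi, chi> = 1, so this representation is reducible.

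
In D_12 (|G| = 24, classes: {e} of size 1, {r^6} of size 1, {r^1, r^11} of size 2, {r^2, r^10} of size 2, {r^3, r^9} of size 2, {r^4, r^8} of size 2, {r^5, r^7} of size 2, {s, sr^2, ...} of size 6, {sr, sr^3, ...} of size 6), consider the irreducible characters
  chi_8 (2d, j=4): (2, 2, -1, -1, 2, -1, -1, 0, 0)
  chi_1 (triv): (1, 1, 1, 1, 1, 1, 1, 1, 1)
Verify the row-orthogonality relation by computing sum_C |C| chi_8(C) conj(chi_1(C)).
Sum = 0; so <chi_8, chi_1> = 0 (distinct irreducibles are orthogonal).

Working: Compute term by term over conjugacy classes (|C| * chi_8(C) * conj(chi_1(C))):
  1*(2)*conj(1) + 1*(2)*conj(1) + 2*(-1)*conj(1) + 2*(-1)*conj(1) + 2*(2)*conj(1) + 2*(-1)*conj(1) + 2*(-1)*conj(1) + 6*(0)*conj(1) + 6*(0)*conj(1)
  = (2) + (2) + (-2) + (-2) + (4) + (-2) + (-2) + (0) + (0)
  = 0.
Dividing by |G| = 24 gives 0/24 = 0, matching the row-orthogonality relation <chi_8, chi_1> = [chi_8 = chi_1].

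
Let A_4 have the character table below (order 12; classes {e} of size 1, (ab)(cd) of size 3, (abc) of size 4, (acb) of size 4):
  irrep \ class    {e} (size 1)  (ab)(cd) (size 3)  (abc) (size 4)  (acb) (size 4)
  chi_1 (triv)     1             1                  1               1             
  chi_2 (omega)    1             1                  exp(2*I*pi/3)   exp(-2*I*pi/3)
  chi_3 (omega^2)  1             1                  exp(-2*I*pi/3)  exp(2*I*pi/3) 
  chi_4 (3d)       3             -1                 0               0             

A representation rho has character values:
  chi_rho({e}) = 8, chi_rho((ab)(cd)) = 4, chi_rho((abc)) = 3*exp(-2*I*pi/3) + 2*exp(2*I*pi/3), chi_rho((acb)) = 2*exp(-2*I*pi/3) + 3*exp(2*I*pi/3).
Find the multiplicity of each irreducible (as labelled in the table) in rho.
Multiplicities: chi_1: 0, chi_2: 2, chi_3: 3, chi_4: 1.

Use <chi_rho, chi> = (1/|G|) sum_C |C| * chi_rho(C) * conj(chi(C)) with |G| = 12 for each irreducible chi in the table:
  <chi_rho, chi_1> = (1/12)[1*(8)*conj(1) + 3*(4)*conj(1) + 4*(3*exp(-2*I*pi/3) + 2*exp(2*I*pi/3))*conj(1) + 4*(2*exp(-2*I*pi/3) + 3*exp(2*I*pi/3))*conj(1)]
      = (1/12)[(8) + (12) + (12*exp(-2*I*pi/3) + 8*exp(2*I*pi/3)) + (8*exp(-2*I*pi/3) + 12*exp(2*I*pi/3))] = 0/12 = 0
  <chi_rho, chi_2> = (1/12)[1*(8)*conj(1) + 3*(4)*conj(1) + 4*(3*exp(-2*I*pi/3) + 2*exp(2*I*pi/3))*conj(exp(2*I*pi/3)) + 4*(2*exp(-2*I*pi/3) + 3*exp(2*I*pi/3))*conj(exp(-2*I*pi/3))]
      = (1/12)[(8) + (12) + (8 + 12*exp(2*I*pi/3)) + (8 + 12*exp(-2*I*pi/3))] = 24/12 = 2
  <chi_rho, chi_3> = (1/12)[1*(8)*conj(1) + 3*(4)*conj(1) + 4*(3*exp(-2*I*pi/3) + 2*exp(2*I*pi/3))*conj(exp(-2*I*pi/3)) + 4*(2*exp(-2*I*pi/3) + 3*exp(2*I*pi/3))*conj(exp(2*I*pi/3))]
      = (1/12)[(8) + (12) + (12 + 8*exp(-2*I*pi/3)) + (12 + 8*exp(2*I*pi/3))] = 36/12 = 3
  <chi_rho, chi_4> = (1/12)[1*(8)*conj(3) + 3*(4)*conj(-1) + 4*(3*exp(-2*I*pi/3) + 2*exp(2*I*pi/3))*conj(0) + 4*(2*exp(-2*I*pi/3) + 3*exp(2*I*pi/3))*conj(0)]
      = (1/12)[(24) + (-12) + (0) + (0)] = 12/12 = 1
(Exp terms are combined using exp(i*s)*conj(exp(i*t)) = exp(i*(s-t)), and sums of them are collapsed using the identity that for every m > 1 the m distinct m-th roots of unity sum to 0, e.g. 1 + exp(2*I*pi/3) + exp(-2*I*pi/3) = 0.)
Dimension check: dim(rho) = sum (mult * dim) = 0*1 + 2*1 + 3*1 + 1*3 = 8 = chi_rho(e) = 8.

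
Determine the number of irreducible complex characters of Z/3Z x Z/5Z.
15

Explanation: The number of irreducible complex representations of a finite group equals its number of conjugacy classes. Z/3Z x Z/5Z is abelian of order 15, so every element is its own conjugacy class: 15 classes, so Z/3Z x Z/5Z (order 15) has exactly 15 irreducible complex representations.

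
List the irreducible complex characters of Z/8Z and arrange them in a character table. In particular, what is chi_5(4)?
Character table of Z/8Z (irreps indexed chi_0,...,chi_7 with chi_k(m) = zeta_8^(k*m), zeta_8 = exp(2*pi*i/8)):
  irrep \ class  {0} (size 1)  {1} (size 1)    {2} (size 1)  {3} (size 1)    {4} (size 1)  {5} (size 1)    {6} (size 1)  {7} (size 1)  
  chi_0          1             1               1             1               1             1               1             1             
  chi_1          1             exp(I*pi/4)     I             exp(3*I*pi/4)   -1            exp(-3*I*pi/4)  -I            exp(-I*pi/4)  
  chi_2          1             I               -1            -I              1             I               -1            -I            
  chi_3          1             exp(3*I*pi/4)   -I            exp(I*pi/4)     -1            exp(-I*pi/4)    I             exp(-3*I*pi/4)
  chi_4          1             -1              1             -1              1             -1              1             -1            
  chi_5          1             exp(-3*I*pi/4)  I             exp(-I*pi/4)    -1            exp(I*pi/4)     -I            exp(3*I*pi/4) 
  chi_6          1             -I              -1            I               1             -I              -1            I             
  chi_7          1             exp(-I*pi/4)    -I            exp(-3*I*pi/4)  -1            exp(3*I*pi/4)   I             exp(I*pi/4)   

Spot check: chi_5(4) = zeta_8^(5*4) = zeta_8^20 = -1.

Solution. Z/8Z is abelian, so all 8 irreducible complex representations are 1-dimensional. They are given by chi_k(m) = zeta_8^(k*m) for k = 0,...,7. Row orthogonality: sum_m chi_k(m) conj(chi_l(m)) = 8 * [k = l].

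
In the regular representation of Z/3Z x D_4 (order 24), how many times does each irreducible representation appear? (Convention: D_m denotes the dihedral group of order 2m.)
Each irreducible V_i of dimension d_i appears with multiplicity d_i, i.e. rho_reg = (direct sum over all irreducibles V_i) d_i V_i. The irreducible dimensions for Z/3Z x D_4 are 1, 1, 1, 1, 1, 1, 1, 1, 1, 1, 1, 1, 2, 2, 2: 12 irreducibles of dimension 1, each with multiplicity 1; 3 irreducibles of dimension 2, each with multiplicity 2. Total dimension 12*1*1 + 3*2*2 = 24 = |G|.

Proof sketch: General theorem: in the regular representation of a finite group G, each irreducible appears with multiplicity equal to its dimension. Check: dim(rho_reg) = sum d_i^2 = 1 + 1 + 1 + 1 + 1 + 1 + 1 + 1 + 1 + 1 + 1 + 1 + 4 + 4 + 4 = 24 = |G|.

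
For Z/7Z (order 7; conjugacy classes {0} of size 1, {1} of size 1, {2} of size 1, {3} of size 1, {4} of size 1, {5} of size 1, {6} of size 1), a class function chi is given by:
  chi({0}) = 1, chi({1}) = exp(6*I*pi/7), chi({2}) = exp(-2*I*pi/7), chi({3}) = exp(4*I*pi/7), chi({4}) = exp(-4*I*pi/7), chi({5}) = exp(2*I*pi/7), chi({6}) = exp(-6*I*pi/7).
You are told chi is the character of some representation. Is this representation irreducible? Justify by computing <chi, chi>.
Irreducible: <chi, chi> = 1.

Reasoning: <chi, chi> = (1/|G|) sum_C |C| * |chi(C)|^2 = (1/7)[1*|1|^2 + 1*|exp(6*I*pi/7)|^2 + 1*|exp(-2*I*pi/7)|^2 + 1*|exp(4*I*pi/7)|^2 + 1*|exp(-4*I*pi/7)|^2 + 1*|exp(2*I*pi/7)|^2 + 1*|exp(-6*I*pi/7)|^2]
  = (1/7)[(1) + (1) + (1) + (1) + (1) + (1) + (1)] = 7/7 = 1.
(Exp terms are combined using exp(i*s)*conj(exp(i*t)) = exp(i*(s-t)), and sums of them are collapsed using the identity that for every m > 1 the m distinct m-th roots of unity sum to 0, e.g. 1 + exp(2*I*pi/3) + exp(-2*I*pi/3) = 0.)
A character is irreducible iff <chi, chi> = 1, so this representation is irreducible.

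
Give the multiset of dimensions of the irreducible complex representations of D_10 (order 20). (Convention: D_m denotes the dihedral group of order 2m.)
Dimensions: 1, 1, 1, 1, 2, 2, 2, 2

Proof sketch: There are 8 irreducibles (= number of conjugacy classes). Their dimensions d_i satisfy sum d_i^2 = |G| = 20: 1 + 1 + 1 + 1 + 4 + 4 + 4 + 4 = 20.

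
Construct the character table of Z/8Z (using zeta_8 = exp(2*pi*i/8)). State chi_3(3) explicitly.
Character table of Z/8Z (irreps indexed chi_0,...,chi_7 with chi_k(m) = zeta_8^(k*m), zeta_8 = exp(2*pi*i/8)):
  irrep \ class  {0} (size 1)  {1} (size 1)    {2} (size 1)  {3} (size 1)    {4} (size 1)  {5} (size 1)    {6} (size 1)  {7} (size 1)  
  chi_0          1             1               1             1               1             1               1             1             
  chi_1          1             exp(I*pi/4)     I             exp(3*I*pi/4)   -1            exp(-3*I*pi/4)  -I            exp(-I*pi/4)  
  chi_2          1             I               -1            -I              1             I               -1            -I            
  chi_3          1             exp(3*I*pi/4)   -I            exp(I*pi/4)     -1            exp(-I*pi/4)    I             exp(-3*I*pi/4)
  chi_4          1             -1              1             -1              1             -1              1             -1            
  chi_5          1             exp(-3*I*pi/4)  I             exp(-I*pi/4)    -1            exp(I*pi/4)     -I            exp(3*I*pi/4) 
  chi_6          1             -I              -1            I               1             -I              -1            I             
  chi_7          1             exp(-I*pi/4)    -I            exp(-3*I*pi/4)  -1            exp(3*I*pi/4)   I             exp(I*pi/4)   

Spot check: chi_3(3) = zeta_8^(3*3) = zeta_8^9 = exp(I*pi/4).

Reasoning: Z/8Z is abelian, so all 8 irreducible complex representations are 1-dimensional. They are given by chi_k(m) = zeta_8^(k*m) for k = 0,...,7. Row orthogonality: sum_m chi_k(m) conj(chi_l(m)) = 8 * [k = l].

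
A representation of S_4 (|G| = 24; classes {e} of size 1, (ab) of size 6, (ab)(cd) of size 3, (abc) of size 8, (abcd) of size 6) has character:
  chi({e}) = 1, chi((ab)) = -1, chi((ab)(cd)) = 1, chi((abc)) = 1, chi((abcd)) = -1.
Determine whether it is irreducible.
Irreducible: <chi, chi> = 1.

<chi, chi> = (1/|G|) sum_C |C| * |chi(C)|^2 = (1/24)[1*|1|^2 + 6*|-1|^2 + 3*|1|^2 + 8*|1|^2 + 6*|-1|^2]
  = (1/24)[(1) + (6) + (3) + (8) + (6)] = 24/24 = 1.
A character is irreducible iff <chi, chi> = 1, so this representation is irreducible.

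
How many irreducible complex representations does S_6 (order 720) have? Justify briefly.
11

Proof sketch: The number of irreducible complex representations of a finite group equals its number of conjugacy classes. Conjugacy classes in S_6 correspond to cycle types, i.e. partitions of 6; there are p(6) = 11 of them, so S_6 (order 720) has exactly 11 irreducible complex representations.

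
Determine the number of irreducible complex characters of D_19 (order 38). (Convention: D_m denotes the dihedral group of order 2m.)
11

Solution. The number of irreducible complex representations of a finite group equals its number of conjugacy classes. D_19 has 11 conjugacy classes ((n+3)/2 for n odd), so D_19 (order 38) has exactly 11 irreducible complex representations.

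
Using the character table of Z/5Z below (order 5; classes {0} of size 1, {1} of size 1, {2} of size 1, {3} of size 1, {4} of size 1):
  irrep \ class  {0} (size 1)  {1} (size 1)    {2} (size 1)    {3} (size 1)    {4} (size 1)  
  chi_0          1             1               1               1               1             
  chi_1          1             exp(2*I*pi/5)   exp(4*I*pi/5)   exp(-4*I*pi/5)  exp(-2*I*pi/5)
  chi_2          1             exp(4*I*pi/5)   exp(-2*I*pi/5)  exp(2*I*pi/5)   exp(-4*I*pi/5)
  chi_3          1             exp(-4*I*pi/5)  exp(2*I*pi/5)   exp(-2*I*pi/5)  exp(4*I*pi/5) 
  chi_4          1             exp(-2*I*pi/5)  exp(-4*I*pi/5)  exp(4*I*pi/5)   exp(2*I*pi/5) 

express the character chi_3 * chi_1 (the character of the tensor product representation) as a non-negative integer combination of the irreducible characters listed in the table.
chi_3 tensor chi_1 = chi_4 (all other irreducibles have multiplicity 0).

Details: The character of a tensor product is the pointwise product (chi_3 * chi_1)(C) = chi_3(C) * chi_1(C):
  {0}: (1)*(1), {1}: (exp(-4*I*pi/5))*(exp(2*I*pi/5)), {2}: (exp(2*I*pi/5))*(exp(4*I*pi/5)), {3}: (exp(-2*I*pi/5))*(exp(-4*I*pi/5)), {4}: (exp(4*I*pi/5))*(exp(-2*I*pi/5))
so (chi_3 * chi_1) takes values
  {0} -> 1, {1} -> exp(-2*I*pi/5), {2} -> exp(-4*I*pi/5), {3} -> exp(4*I*pi/5), {4} -> exp(2*I*pi/5).
Now take the inner product of this character with each irreducible chi from the table, <chi_3*chi_1, chi> = (1/5) sum_C |C| (chi_3*chi_1)(C) conj(chi(C)):
  <chi_3*chi_1, chi_0> = (1/5)[1*(1)*conj(1) + 1*(exp(-2*I*pi/5))*conj(1) + 1*(exp(-4*I*pi/5))*conj(1) + 1*(exp(4*I*pi/5))*conj(1) + 1*(exp(2*I*pi/5))*conj(1)]
      = (1/5)[(1) + (exp(-2*I*pi/5)) + (exp(-4*I*pi/5)) + (exp(4*I*pi/5)) + (exp(2*I*pi/5))] = 0/5 = 0
  <chi_3*chi_1, chi_1> = (1/5)[1*(1)*conj(1) + 1*(exp(-2*I*pi/5))*conj(exp(2*I*pi/5)) + 1*(exp(-4*I*pi/5))*conj(exp(4*I*pi/5)) + 1*(exp(4*I*pi/5))*conj(exp(-4*I*pi/5)) + 1*(exp(2*I*pi/5))*conj(exp(-2*I*pi/5))]
      = (1/5)[(1) + (exp(-4*I*pi/5)) + (exp(2*I*pi/5)) + (exp(-2*I*pi/5)) + (exp(4*I*pi/5))] = 0/5 = 0
  <chi_3*chi_1, chi_2> = (1/5)[1*(1)*conj(1) + 1*(exp(-2*I*pi/5))*conj(exp(4*I*pi/5)) + 1*(exp(-4*I*pi/5))*conj(exp(-2*I*pi/5)) + 1*(exp(4*I*pi/5))*conj(exp(2*I*pi/5)) + 1*(exp(2*I*pi/5))*conj(exp(-4*I*pi/5))]
      = (1/5)[(1) + (exp(4*I*pi/5)) + (exp(-2*I*pi/5)) + (exp(2*I*pi/5)) + (exp(-4*I*pi/5))] = 0/5 = 0
  <chi_3*chi_1, chi_3> = (1/5)[1*(1)*conj(1) + 1*(exp(-2*I*pi/5))*conj(exp(-4*I*pi/5)) + 1*(exp(-4*I*pi/5))*conj(exp(2*I*pi/5)) + 1*(exp(4*I*pi/5))*conj(exp(-2*I*pi/5)) + 1*(exp(2*I*pi/5))*conj(exp(4*I*pi/5))]
      = (1/5)[(1) + (exp(2*I*pi/5)) + (exp(4*I*pi/5)) + (exp(-4*I*pi/5)) + (exp(-2*I*pi/5))] = 0/5 = 0
  <chi_3*chi_1, chi_4> = (1/5)[1*(1)*conj(1) + 1*(exp(-2*I*pi/5))*conj(exp(-2*I*pi/5)) + 1*(exp(-4*I*pi/5))*conj(exp(-4*I*pi/5)) + 1*(exp(4*I*pi/5))*conj(exp(4*I*pi/5)) + 1*(exp(2*I*pi/5))*conj(exp(2*I*pi/5))]
      = (1/5)[(1) + (1) + (1) + (1) + (1)] = 5/5 = 1
(Exp terms are combined using exp(i*s)*conj(exp(i*t)) = exp(i*(s-t)), and sums of them are collapsed using the identity that for every m > 1 the m distinct m-th roots of unity sum to 0, e.g. 1 + exp(2*I*pi/3) + exp(-2*I*pi/3) = 0.)
Hence the multiplicities are chi_4: 1. Dimension check: dim(chi_3)*dim(chi_1) = 1*1 = 1 and sum (mult * dim) = 1*1 = 1.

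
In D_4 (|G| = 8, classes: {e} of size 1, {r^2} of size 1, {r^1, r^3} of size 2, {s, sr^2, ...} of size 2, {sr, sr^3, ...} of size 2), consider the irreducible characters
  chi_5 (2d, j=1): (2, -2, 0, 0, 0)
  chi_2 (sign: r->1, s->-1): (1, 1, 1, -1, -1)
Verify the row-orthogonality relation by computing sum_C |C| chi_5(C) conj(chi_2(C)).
Sum = 0; so <chi_5, chi_2> = 0 (distinct irreducibles are orthogonal).

Proof sketch: Compute term by term over conjugacy classes (|C| * chi_5(C) * conj(chi_2(C))):
  1*(2)*conj(1) + 1*(-2)*conj(1) + 2*(0)*conj(1) + 2*(0)*conj(-1) + 2*(0)*conj(-1)
  = (2) + (-2) + (0) + (0) + (0)
  = 0.
Dividing by |G| = 8 gives 0/8 = 0, matching the row-orthogonality relation <chi_5, chi_2> = [chi_5 = chi_2].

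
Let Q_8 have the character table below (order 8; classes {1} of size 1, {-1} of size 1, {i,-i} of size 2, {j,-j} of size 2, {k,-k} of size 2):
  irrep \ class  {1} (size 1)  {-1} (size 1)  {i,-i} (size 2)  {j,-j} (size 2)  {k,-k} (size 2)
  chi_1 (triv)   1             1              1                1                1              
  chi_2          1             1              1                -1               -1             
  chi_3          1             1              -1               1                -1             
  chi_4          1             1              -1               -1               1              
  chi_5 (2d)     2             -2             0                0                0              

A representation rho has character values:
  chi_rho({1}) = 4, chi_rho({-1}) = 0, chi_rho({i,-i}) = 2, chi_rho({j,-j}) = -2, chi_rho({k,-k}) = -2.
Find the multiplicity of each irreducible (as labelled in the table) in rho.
Multiplicities: chi_1: 0, chi_2: 2, chi_3: 0, chi_4: 0, chi_5: 1.

Working: Use <chi_rho, chi> = (1/|G|) sum_C |C| * chi_rho(C) * conj(chi(C)) with |G| = 8 for each irreducible chi in the table:
  <chi_rho, chi_1> = (1/8)[1*(4)*conj(1) + 1*(0)*conj(1) + 2*(2)*conj(1) + 2*(-2)*conj(1) + 2*(-2)*conj(1)]
      = (1/8)[(4) + (0) + (4) + (-4) + (-4)] = 0/8 = 0
  <chi_rho, chi_2> = (1/8)[1*(4)*conj(1) + 1*(0)*conj(1) + 2*(2)*conj(1) + 2*(-2)*conj(-1) + 2*(-2)*conj(-1)]
      = (1/8)[(4) + (0) + (4) + (4) + (4)] = 16/8 = 2
  <chi_rho, chi_3> = (1/8)[1*(4)*conj(1) + 1*(0)*conj(1) + 2*(2)*conj(-1) + 2*(-2)*conj(1) + 2*(-2)*conj(-1)]
      = (1/8)[(4) + (0) + (-4) + (-4) + (4)] = 0/8 = 0
  <chi_rho, chi_4> = (1/8)[1*(4)*conj(1) + 1*(0)*conj(1) + 2*(2)*conj(-1) + 2*(-2)*conj(-1) + 2*(-2)*conj(1)]
      = (1/8)[(4) + (0) + (-4) + (4) + (-4)] = 0/8 = 0
  <chi_rho, chi_5> = (1/8)[1*(4)*conj(2) + 1*(0)*conj(-2) + 2*(2)*conj(0) + 2*(-2)*conj(0) + 2*(-2)*conj(0)]
      = (1/8)[(8) + (0) + (0) + (0) + (0)] = 8/8 = 1
Dimension check: dim(rho) = sum (mult * dim) = 0*1 + 2*1 + 0*1 + 0*1 + 1*2 = 4 = chi_rho(e) = 4.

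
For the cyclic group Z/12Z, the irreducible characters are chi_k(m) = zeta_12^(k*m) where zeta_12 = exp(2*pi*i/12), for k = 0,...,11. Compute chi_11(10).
chi_11(10) = zeta_12^110 = exp(I*pi/3)

Details: chi_11(10) = zeta_12^(11*10) = zeta_12^110. Since zeta_12^12 = 1, this equals zeta_12^2 = exp(2*pi*i*2/12) = exp(I*pi/3).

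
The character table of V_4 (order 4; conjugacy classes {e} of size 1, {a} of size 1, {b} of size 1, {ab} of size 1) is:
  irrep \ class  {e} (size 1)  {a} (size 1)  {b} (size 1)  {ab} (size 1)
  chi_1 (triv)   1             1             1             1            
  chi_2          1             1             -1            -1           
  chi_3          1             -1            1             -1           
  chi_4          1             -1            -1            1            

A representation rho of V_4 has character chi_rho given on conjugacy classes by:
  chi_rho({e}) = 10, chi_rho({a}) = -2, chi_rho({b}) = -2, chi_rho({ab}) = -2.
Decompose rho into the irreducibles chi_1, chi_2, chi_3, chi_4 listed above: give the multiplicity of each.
Multiplicities: chi_1: 1, chi_2: 3, chi_3: 3, chi_4: 3.

Justification: Use <chi_rho, chi> = (1/|G|) sum_C |C| * chi_rho(C) * conj(chi(C)) with |G| = 4 for each irreducible chi in the table:
  <chi_rho, chi_1> = (1/4)[1*(10)*conj(1) + 1*(-2)*conj(1) + 1*(-2)*conj(1) + 1*(-2)*conj(1)]
      = (1/4)[(10) + (-2) + (-2) + (-2)] = 4/4 = 1
  <chi_rho, chi_2> = (1/4)[1*(10)*conj(1) + 1*(-2)*conj(1) + 1*(-2)*conj(-1) + 1*(-2)*conj(-1)]
      = (1/4)[(10) + (-2) + (2) + (2)] = 12/4 = 3
  <chi_rho, chi_3> = (1/4)[1*(10)*conj(1) + 1*(-2)*conj(-1) + 1*(-2)*conj(1) + 1*(-2)*conj(-1)]
      = (1/4)[(10) + (2) + (-2) + (2)] = 12/4 = 3
  <chi_rho, chi_4> = (1/4)[1*(10)*conj(1) + 1*(-2)*conj(-1) + 1*(-2)*conj(-1) + 1*(-2)*conj(1)]
      = (1/4)[(10) + (2) + (2) + (-2)] = 12/4 = 3
Dimension check: dim(rho) = sum (mult * dim) = 1*1 + 3*1 + 3*1 + 3*1 = 10 = chi_rho(e) = 10.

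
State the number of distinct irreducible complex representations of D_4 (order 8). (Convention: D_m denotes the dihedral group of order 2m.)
5

Argument: The number of irreducible complex representations of a finite group equals its number of conjugacy classes. D_4 has 5 conjugacy classes (n/2 + 3 for n even), so D_4 (order 8) has exactly 5 irreducible complex representations.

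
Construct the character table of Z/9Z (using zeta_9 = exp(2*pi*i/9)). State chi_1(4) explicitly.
Character table of Z/9Z (irreps indexed chi_0,...,chi_8 with chi_k(m) = zeta_9^(k*m), zeta_9 = exp(2*pi*i/9)):
  irrep \ class  {0} (size 1)  {1} (size 1)    {2} (size 1)    {3} (size 1)    {4} (size 1)    {5} (size 1)    {6} (size 1)    {7} (size 1)    {8} (size 1)  
  chi_0          1             1               1               1               1               1               1               1               1             
  chi_1          1             exp(2*I*pi/9)   exp(4*I*pi/9)   exp(2*I*pi/3)   exp(8*I*pi/9)   exp(-8*I*pi/9)  exp(-2*I*pi/3)  exp(-4*I*pi/9)  exp(-2*I*pi/9)
  chi_2          1             exp(4*I*pi/9)   exp(8*I*pi/9)   exp(-2*I*pi/3)  exp(-2*I*pi/9)  exp(2*I*pi/9)   exp(2*I*pi/3)   exp(-8*I*pi/9)  exp(-4*I*pi/9)
  chi_3          1             exp(2*I*pi/3)   exp(-2*I*pi/3)  1               exp(2*I*pi/3)   exp(-2*I*pi/3)  1               exp(2*I*pi/3)   exp(-2*I*pi/3)
  chi_4          1             exp(8*I*pi/9)   exp(-2*I*pi/9)  exp(2*I*pi/3)   exp(-4*I*pi/9)  exp(4*I*pi/9)   exp(-2*I*pi/3)  exp(2*I*pi/9)   exp(-8*I*pi/9)
  chi_5          1             exp(-8*I*pi/9)  exp(2*I*pi/9)   exp(-2*I*pi/3)  exp(4*I*pi/9)   exp(-4*I*pi/9)  exp(2*I*pi/3)   exp(-2*I*pi/9)  exp(8*I*pi/9) 
  chi_6          1             exp(-2*I*pi/3)  exp(2*I*pi/3)   1               exp(-2*I*pi/3)  exp(2*I*pi/3)   1               exp(-2*I*pi/3)  exp(2*I*pi/3) 
  chi_7          1             exp(-4*I*pi/9)  exp(-8*I*pi/9)  exp(2*I*pi/3)   exp(2*I*pi/9)   exp(-2*I*pi/9)  exp(-2*I*pi/3)  exp(8*I*pi/9)   exp(4*I*pi/9) 
  chi_8          1             exp(-2*I*pi/9)  exp(-4*I*pi/9)  exp(-2*I*pi/3)  exp(-8*I*pi/9)  exp(8*I*pi/9)   exp(2*I*pi/3)   exp(4*I*pi/9)   exp(2*I*pi/9) 

Spot check: chi_1(4) = zeta_9^(1*4) = zeta_9^4 = exp(8*I*pi/9).

Argument: Z/9Z is abelian, so all 9 irreducible complex representations are 1-dimensional. They are given by chi_k(m) = zeta_9^(k*m) for k = 0,...,8. Row orthogonality: sum_m chi_k(m) conj(chi_l(m)) = 9 * [k = l].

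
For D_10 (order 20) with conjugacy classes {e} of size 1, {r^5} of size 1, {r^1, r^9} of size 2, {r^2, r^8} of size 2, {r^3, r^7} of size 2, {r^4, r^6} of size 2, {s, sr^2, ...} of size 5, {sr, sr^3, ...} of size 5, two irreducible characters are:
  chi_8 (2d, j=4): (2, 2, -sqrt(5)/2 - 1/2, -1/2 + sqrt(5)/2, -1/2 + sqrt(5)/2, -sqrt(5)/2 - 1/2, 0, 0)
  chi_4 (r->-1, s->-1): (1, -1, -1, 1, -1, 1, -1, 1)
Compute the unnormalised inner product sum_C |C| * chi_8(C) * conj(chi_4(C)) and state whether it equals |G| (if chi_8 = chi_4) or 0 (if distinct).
Sum = 0; so <chi_8, chi_4> = 0 (distinct irreducibles are orthogonal).

Explanation: Compute term by term over conjugacy classes (|C| * chi_8(C) * conj(chi_4(C))):
  1*(2)*conj(1) + 1*(2)*conj(-1) + 2*(-sqrt(5)/2 - 1/2)*conj(-1) + 2*(-1/2 + sqrt(5)/2)*conj(1) + 2*(-1/2 + sqrt(5)/2)*conj(-1) + 2*(-sqrt(5)/2 - 1/2)*conj(1) + 5*(0)*conj(-1) + 5*(0)*conj(1)
  = (2) + (-2) + (1 + sqrt(5)) + (-1 + sqrt(5)) + (1 - sqrt(5)) + (-sqrt(5) - 1) + (0) + (0)
  = 0.
Dividing by |G| = 20 gives 0/20 = 0, matching the row-orthogonality relation <chi_8, chi_4> = [chi_8 = chi_4].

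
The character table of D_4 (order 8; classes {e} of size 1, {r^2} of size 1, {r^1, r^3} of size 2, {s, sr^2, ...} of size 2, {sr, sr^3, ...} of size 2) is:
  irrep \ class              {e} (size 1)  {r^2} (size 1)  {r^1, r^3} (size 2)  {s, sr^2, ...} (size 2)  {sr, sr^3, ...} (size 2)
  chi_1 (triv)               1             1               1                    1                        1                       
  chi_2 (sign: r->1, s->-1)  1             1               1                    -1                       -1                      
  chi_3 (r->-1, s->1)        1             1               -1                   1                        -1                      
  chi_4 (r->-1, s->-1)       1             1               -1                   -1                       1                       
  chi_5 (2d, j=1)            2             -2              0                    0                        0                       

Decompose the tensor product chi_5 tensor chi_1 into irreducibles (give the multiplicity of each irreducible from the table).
chi_5 tensor chi_1 = chi_5 (all other irreducibles have multiplicity 0).

Reasoning: The character of a tensor product is the pointwise product (chi_5 * chi_1)(C) = chi_5(C) * chi_1(C):
  {e}: (2)*(1), {r^2}: (-2)*(1), {r^1, r^3}: (0)*(1), {s, sr^2, ...}: (0)*(1), {sr, sr^3, ...}: (0)*(1)
so (chi_5 * chi_1) takes values
  {e} -> 2, {r^2} -> -2, {r^1, r^3} -> 0, {s, sr^2, ...} -> 0, {sr, sr^3, ...} -> 0.
Now take the inner product of this character with each irreducible chi from the table, <chi_5*chi_1, chi> = (1/8) sum_C |C| (chi_5*chi_1)(C) conj(chi(C)):
  <chi_5*chi_1, chi_1> = (1/8)[1*(2)*conj(1) + 1*(-2)*conj(1) + 2*(0)*conj(1) + 2*(0)*conj(1) + 2*(0)*conj(1)]
      = (1/8)[(2) + (-2) + (0) + (0) + (0)] = 0/8 = 0
  <chi_5*chi_1, chi_2> = (1/8)[1*(2)*conj(1) + 1*(-2)*conj(1) + 2*(0)*conj(1) + 2*(0)*conj(-1) + 2*(0)*conj(-1)]
      = (1/8)[(2) + (-2) + (0) + (0) + (0)] = 0/8 = 0
  <chi_5*chi_1, chi_3> = (1/8)[1*(2)*conj(1) + 1*(-2)*conj(1) + 2*(0)*conj(-1) + 2*(0)*conj(1) + 2*(0)*conj(-1)]
      = (1/8)[(2) + (-2) + (0) + (0) + (0)] = 0/8 = 0
  <chi_5*chi_1, chi_4> = (1/8)[1*(2)*conj(1) + 1*(-2)*conj(1) + 2*(0)*conj(-1) + 2*(0)*conj(-1) + 2*(0)*conj(1)]
      = (1/8)[(2) + (-2) + (0) + (0) + (0)] = 0/8 = 0
  <chi_5*chi_1, chi_5> = (1/8)[1*(2)*conj(2) + 1*(-2)*conj(-2) + 2*(0)*conj(0) + 2*(0)*conj(0) + 2*(0)*conj(0)]
      = (1/8)[(4) + (4) + (0) + (0) + (0)] = 8/8 = 1
Hence the multiplicities are chi_5: 1. Dimension check: dim(chi_5)*dim(chi_1) = 2*1 = 2 and sum (mult * dim) = 1*2 = 2.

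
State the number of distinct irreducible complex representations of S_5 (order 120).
7

Explanation: The number of irreducible complex representations of a finite group equals its number of conjugacy classes. Conjugacy classes in S_5 correspond to cycle types, i.e. partitions of 5; there are p(5) = 7 of them, so S_5 (order 120) has exactly 7 irreducible complex representations.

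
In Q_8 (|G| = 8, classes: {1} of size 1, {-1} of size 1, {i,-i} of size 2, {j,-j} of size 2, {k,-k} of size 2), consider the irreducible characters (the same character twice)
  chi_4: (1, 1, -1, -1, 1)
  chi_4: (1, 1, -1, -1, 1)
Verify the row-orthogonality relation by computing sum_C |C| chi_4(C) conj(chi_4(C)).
Sum = 8 = |G| = 8; so <chi_4, chi_4> = 1 (norm-1 confirms irreducibility).

Why: Compute term by term over conjugacy classes (|C| * chi_4(C) * conj(chi_4(C))):
  1*(1)*conj(1) + 1*(1)*conj(1) + 2*(-1)*conj(-1) + 2*(-1)*conj(-1) + 2*(1)*conj(1)
  = (1) + (1) + (2) + (2) + (2)
  = 8.
Dividing by |G| = 8 gives 8/8 = 1, matching the row-orthogonality relation <chi_4, chi_4> = [chi_4 = chi_4].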